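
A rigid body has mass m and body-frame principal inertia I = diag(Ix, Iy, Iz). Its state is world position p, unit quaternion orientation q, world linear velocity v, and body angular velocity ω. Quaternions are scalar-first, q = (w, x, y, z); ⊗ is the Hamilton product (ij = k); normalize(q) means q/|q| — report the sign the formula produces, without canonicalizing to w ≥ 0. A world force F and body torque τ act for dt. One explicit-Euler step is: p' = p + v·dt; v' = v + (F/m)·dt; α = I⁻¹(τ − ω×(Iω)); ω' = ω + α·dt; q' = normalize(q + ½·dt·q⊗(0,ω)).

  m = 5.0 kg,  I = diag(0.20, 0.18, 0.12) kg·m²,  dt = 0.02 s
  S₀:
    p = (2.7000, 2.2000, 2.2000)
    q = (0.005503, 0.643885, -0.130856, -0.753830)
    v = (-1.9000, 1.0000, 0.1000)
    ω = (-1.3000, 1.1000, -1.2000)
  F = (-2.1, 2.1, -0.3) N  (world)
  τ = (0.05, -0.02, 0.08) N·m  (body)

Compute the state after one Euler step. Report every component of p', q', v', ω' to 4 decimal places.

α = I⁻¹(τ − ω×Iω) = (-0.1460, -0.8044, 0.4283)
ω + α·dt = (-1.3029, 1.0839, -1.1914)
2q̇ = q⊗(0,ω) = (0.0763961, 0.9790863, 1.7586943, 0.5315571)
q' = normalize(q + ½dt·q⊗(0,ω)) = (0.0063, 0.6535, -0.1132, -0.7484)
a = F/m = (-0.4200, 0.4200, -0.0600)
p' = p + v·dt = (2.6620, 2.2200, 2.2020)
v' = v + a·dt = (-1.9084, 1.0084, 0.0988)

p' = (2.6620, 2.2200, 2.2020)
q' = (0.0063, 0.6535, -0.1132, -0.7484)
v' = (-1.9084, 1.0084, 0.0988)
ω' = (-1.3029, 1.0839, -1.1914)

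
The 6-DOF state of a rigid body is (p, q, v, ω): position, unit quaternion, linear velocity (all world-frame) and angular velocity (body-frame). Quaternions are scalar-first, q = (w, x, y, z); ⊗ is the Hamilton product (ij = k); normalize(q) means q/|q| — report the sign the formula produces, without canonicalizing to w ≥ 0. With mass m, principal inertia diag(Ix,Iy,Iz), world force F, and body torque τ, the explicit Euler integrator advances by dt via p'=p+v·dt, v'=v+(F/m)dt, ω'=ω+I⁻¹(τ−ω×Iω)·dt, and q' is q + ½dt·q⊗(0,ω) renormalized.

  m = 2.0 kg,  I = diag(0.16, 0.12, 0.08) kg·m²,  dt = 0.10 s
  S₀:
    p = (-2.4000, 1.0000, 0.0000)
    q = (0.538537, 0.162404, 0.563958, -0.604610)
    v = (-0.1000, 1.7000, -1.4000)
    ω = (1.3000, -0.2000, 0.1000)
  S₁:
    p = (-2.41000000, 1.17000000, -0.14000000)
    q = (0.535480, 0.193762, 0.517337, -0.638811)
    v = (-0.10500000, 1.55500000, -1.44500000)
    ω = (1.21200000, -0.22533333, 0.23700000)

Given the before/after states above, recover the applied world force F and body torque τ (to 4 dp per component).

F = (-0.1000, -2.9000, -0.9000)
τ = (-0.1400, -0.0200, 0.1200)

ω₁ − ω₀ = (-0.08800000, -0.02533333, 0.13700000)
ω₀×(Iω₀) = (0.0008, 0.0104, 0.0104)
I·α + gyro = (-0.1400, -0.0200, 0.1200)
v₁ − v₀ = (-0.00500000, -0.14500000, -0.04500000)
applied force F = (-0.1000, -2.9000, -0.9000)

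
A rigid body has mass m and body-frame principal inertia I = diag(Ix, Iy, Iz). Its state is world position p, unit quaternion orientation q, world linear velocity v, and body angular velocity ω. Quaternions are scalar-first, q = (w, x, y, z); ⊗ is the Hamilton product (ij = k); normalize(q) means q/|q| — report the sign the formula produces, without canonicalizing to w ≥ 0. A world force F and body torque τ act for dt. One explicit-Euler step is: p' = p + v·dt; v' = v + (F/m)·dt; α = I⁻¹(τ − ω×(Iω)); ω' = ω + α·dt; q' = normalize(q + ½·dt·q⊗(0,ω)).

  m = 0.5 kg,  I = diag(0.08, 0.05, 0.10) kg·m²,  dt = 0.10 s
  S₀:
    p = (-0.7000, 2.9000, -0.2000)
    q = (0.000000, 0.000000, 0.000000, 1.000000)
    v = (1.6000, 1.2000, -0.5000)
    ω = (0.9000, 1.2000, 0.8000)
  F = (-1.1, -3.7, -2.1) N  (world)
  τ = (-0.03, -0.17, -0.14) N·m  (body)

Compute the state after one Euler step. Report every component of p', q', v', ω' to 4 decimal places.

angular accel α = (-0.9750, -3.1120, -1.0760)
ω' = ω + α·dt = (0.8025, 0.8888, 0.6924)
Hamilton product q⊗(0,ω) = (-0.8000000, -1.2000000, 0.9000000, 0.0000000)
updated quaternion q' = (-0.0399, -0.0598, 0.0448, 0.9964)
a = F/m = (-2.2000, -7.4000, -4.2000)
new position p' = (-0.5400, 3.0200, -0.2500)
new velocity v' = (1.3800, 0.4600, -0.9200)

p' = (-0.5400, 3.0200, -0.2500)
q' = (-0.0399, -0.0598, 0.0448, 0.9964)
v' = (1.3800, 0.4600, -0.9200)
ω' = (0.8025, 0.8888, 0.6924)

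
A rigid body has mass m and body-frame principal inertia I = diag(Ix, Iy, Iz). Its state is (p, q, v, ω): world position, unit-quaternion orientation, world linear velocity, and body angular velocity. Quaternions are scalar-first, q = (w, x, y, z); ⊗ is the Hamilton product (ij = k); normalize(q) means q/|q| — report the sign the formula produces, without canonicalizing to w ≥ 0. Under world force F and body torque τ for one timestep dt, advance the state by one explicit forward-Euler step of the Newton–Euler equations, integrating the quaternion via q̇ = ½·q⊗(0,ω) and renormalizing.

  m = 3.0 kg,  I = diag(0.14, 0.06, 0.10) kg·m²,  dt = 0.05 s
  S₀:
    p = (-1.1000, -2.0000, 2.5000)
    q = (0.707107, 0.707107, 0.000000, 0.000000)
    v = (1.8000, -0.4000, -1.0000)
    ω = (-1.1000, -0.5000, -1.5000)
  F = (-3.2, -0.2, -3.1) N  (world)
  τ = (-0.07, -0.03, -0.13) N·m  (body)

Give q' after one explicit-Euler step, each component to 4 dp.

q' = (0.7257, 0.6869, 0.0177, -0.0353)

q⊗(0,ω) = (0.7778177, -0.7778177, 0.7071070, -1.4142140)
q' = normalize(q + ½dt·q⊗(0,ω)) = (0.7257, 0.6869, 0.0177, -0.0353)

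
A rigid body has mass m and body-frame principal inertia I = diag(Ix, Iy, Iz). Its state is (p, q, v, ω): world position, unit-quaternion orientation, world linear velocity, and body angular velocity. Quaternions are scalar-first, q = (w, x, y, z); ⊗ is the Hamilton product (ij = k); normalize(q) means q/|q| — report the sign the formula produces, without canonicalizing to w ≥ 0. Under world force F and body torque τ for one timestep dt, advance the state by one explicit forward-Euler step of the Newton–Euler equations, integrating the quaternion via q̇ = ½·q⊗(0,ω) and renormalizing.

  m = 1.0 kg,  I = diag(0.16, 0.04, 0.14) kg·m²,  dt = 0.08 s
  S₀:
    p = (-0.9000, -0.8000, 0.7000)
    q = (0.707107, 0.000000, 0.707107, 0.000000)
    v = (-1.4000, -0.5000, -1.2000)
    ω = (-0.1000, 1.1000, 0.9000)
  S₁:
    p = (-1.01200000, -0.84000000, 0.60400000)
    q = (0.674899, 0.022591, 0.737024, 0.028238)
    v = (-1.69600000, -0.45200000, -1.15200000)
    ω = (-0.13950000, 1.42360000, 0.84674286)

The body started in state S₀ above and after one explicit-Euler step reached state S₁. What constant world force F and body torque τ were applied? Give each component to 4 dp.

F = (-3.7000, 0.6000, 0.6000)
τ = (0.0200, 0.1600, -0.0800)

Δω = ω₁−ω₀ = (-0.03950000, 0.32360000, -0.05325714)
τ = I·(Δω/dt) + ω₀×(Iω₀) = (0.0200, 0.1600, -0.0800)
v₁ − v₀ = (-0.29600000, 0.04800000, 0.04800000)
F = m·Δv/dt = (-3.7000, 0.6000, 0.6000)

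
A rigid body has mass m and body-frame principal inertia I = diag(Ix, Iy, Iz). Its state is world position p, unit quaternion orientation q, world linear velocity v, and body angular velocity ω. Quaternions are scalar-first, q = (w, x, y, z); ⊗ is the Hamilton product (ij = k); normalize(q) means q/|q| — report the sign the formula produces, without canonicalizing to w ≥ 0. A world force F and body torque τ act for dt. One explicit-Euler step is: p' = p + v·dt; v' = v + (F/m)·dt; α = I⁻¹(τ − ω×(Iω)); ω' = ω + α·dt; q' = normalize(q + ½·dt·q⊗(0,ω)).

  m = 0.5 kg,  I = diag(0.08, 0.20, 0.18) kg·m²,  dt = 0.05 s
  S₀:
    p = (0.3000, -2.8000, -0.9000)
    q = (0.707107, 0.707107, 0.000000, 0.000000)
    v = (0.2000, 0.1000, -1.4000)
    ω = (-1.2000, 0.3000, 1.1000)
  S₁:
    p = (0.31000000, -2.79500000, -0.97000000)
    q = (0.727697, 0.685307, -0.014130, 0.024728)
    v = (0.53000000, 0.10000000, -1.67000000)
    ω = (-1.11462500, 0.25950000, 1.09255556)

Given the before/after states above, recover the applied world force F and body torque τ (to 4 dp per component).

rate change Δω = (0.08537500, -0.04050000, -0.00744444)
gyro term ω₀×Iω₀ = (-0.0066, 0.1320, -0.0432)
applied torque τ = (0.1300, -0.0300, -0.0700)
Δv = v₁−v₀ = (0.33000000, 0.00000000, -0.27000000)
F = m·Δv/dt = (3.3000, 0.0000, -2.7000)

F = (3.3000, 0.0000, -2.7000)
τ = (0.1300, -0.0300, -0.0700)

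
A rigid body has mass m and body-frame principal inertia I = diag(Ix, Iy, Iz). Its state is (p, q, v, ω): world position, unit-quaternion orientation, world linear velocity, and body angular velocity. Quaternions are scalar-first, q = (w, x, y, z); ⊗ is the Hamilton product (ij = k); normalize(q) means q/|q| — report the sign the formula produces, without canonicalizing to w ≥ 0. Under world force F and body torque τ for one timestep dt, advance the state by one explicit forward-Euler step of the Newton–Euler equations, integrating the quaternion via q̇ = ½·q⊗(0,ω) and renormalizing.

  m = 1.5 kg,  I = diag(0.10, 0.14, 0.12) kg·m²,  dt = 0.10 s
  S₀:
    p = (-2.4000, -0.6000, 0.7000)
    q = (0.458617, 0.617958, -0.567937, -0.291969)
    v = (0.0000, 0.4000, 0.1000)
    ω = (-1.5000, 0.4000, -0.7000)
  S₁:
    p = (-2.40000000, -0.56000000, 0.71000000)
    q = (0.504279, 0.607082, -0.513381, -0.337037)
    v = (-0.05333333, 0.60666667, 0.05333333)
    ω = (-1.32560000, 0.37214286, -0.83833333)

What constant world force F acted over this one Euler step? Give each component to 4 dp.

F = (-0.8000, 3.1000, -0.7000)

velocity change Δv = (-0.05333333, 0.20666667, -0.04666667)
applied force F = (-0.8000, 3.1000, -0.7000)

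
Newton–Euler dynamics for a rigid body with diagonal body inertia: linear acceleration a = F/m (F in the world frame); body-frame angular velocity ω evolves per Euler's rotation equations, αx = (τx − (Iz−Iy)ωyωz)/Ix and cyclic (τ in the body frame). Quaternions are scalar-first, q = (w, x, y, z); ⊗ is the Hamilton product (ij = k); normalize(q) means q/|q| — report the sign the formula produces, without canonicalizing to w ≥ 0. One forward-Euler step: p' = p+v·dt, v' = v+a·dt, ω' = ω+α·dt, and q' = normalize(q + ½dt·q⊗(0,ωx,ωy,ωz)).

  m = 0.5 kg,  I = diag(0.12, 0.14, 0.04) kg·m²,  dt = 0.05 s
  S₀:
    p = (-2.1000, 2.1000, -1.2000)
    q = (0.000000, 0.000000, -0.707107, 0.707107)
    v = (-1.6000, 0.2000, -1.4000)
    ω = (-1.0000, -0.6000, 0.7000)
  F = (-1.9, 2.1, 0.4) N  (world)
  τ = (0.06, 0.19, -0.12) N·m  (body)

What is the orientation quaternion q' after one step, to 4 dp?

q' = (-0.0230, -0.0018, -0.7244, 0.6890)

q⊗(0,ω) = (-0.9192391, -0.0707107, -0.7071070, -0.7071070)
q + ½dt·q⊗(0,ω), renormalized = (-0.0230, -0.0018, -0.7244, 0.6890)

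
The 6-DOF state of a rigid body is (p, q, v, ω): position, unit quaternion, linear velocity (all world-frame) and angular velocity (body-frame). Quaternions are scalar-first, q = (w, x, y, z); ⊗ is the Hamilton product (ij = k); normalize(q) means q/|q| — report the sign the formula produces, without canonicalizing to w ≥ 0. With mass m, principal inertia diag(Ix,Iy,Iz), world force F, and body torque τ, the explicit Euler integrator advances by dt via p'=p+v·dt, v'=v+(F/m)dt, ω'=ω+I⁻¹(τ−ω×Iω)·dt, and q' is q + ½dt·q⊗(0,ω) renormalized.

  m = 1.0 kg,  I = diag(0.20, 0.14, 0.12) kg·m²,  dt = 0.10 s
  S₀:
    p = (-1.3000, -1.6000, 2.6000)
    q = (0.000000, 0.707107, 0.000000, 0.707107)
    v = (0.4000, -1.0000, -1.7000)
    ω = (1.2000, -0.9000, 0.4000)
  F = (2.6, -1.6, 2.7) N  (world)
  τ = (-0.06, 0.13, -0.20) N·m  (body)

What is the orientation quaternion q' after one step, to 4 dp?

q⊗(0,ω) = (-1.1313712, 0.6363963, 0.5656856, -0.6363963)
updated quaternion q' = (-0.0564, 0.7367, 0.0282, 0.6733)

q' = (-0.0564, 0.7367, 0.0282, 0.6733)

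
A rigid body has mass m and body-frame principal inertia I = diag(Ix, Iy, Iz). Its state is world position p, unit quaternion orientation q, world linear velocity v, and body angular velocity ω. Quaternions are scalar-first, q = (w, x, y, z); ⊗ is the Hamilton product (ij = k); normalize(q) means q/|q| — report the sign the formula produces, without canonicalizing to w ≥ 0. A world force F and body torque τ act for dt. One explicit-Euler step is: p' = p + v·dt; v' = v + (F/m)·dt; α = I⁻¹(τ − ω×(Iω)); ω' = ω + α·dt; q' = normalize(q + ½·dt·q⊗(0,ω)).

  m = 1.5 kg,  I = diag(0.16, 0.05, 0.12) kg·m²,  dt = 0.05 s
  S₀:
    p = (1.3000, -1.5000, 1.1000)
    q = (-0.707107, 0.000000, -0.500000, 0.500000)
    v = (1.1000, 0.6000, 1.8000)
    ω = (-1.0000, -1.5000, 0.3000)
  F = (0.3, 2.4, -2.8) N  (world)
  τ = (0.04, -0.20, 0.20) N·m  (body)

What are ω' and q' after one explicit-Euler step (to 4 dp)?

ω' = (-0.9777, -1.6880, 0.4521)
q' = (-0.7288, 0.0326, -0.4855, 0.4817)

(τ − ω×Iω)/I = (0.4469, -3.7600, 3.0417)
ω' = ω + α·dt = (-0.9777, -1.6880, 0.4521)
2q̇ = q⊗(0,ω) = (-0.9000000, 1.3071070, 0.5606605, -0.7121321)
q + ½dt·q⊗(0,ω), renormalized = (-0.7288, 0.0326, -0.4855, 0.4817)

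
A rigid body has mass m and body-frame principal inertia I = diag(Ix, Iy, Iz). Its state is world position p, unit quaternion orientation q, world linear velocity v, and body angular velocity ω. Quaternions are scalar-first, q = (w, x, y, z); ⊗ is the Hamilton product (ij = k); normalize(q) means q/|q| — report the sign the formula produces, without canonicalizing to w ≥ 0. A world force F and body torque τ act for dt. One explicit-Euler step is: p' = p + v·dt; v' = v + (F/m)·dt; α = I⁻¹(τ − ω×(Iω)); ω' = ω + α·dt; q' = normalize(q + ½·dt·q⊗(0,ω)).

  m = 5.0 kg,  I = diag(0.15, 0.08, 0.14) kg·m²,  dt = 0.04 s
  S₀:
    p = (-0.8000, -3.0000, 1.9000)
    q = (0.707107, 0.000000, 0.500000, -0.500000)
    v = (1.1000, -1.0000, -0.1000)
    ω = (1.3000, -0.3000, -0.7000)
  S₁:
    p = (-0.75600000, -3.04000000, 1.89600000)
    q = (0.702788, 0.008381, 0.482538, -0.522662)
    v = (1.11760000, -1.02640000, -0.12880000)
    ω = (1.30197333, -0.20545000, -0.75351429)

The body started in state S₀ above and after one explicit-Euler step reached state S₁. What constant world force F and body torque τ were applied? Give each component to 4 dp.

velocity change Δv = (0.01760000, -0.02640000, -0.02880000)
applied force F = (2.2000, -3.3000, -3.6000)
Δω = ω₁−ω₀ = (0.00197333, 0.09455000, -0.05351429)
τ = I·(Δω/dt) + ω₀×(Iω₀) = (0.0200, 0.1800, -0.1600)

F = (2.2000, -3.3000, -3.6000)
τ = (0.0200, 0.1800, -0.1600)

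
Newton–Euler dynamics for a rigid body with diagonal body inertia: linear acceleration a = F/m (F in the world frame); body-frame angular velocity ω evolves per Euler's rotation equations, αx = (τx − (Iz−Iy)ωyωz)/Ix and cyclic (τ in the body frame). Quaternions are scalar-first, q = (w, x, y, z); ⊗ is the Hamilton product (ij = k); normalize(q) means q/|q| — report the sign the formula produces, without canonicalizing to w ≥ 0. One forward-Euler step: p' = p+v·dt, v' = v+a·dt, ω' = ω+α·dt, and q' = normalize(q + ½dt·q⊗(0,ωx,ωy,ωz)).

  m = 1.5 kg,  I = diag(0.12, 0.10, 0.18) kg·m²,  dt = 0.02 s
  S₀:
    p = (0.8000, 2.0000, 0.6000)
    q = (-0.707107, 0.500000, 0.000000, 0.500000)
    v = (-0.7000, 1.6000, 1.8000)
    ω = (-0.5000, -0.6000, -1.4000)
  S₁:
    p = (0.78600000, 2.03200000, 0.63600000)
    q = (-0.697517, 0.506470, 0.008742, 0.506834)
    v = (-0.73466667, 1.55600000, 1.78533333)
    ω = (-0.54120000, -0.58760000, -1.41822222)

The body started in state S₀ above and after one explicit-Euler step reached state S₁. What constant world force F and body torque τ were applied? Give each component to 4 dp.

ω₁ − ω₀ = (-0.04120000, 0.01240000, -0.01822222)
I·α + gyro = (-0.1800, 0.0200, -0.1700)
v₁ − v₀ = (-0.03466667, -0.04400000, -0.01466667)
applied force F = (-2.6000, -3.3000, -1.1000)

F = (-2.6000, -3.3000, -1.1000)
τ = (-0.1800, 0.0200, -0.1700)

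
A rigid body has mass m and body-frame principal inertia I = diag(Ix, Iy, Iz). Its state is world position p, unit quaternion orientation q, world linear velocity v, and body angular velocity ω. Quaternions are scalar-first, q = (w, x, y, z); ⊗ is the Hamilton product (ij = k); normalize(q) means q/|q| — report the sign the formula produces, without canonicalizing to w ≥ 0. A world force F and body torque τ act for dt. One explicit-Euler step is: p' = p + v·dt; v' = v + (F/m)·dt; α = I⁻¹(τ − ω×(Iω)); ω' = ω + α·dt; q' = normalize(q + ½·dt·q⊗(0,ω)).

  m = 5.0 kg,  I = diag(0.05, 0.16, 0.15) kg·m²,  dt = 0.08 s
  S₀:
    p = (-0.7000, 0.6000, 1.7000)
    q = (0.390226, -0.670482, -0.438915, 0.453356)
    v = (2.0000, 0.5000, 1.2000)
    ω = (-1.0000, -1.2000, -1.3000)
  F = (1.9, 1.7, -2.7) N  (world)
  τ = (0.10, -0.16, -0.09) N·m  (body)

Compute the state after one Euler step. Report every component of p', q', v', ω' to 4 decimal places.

p' = (-0.5400, 0.6400, 1.7960)
q' = (0.3647, -0.6394, -0.5090, 0.4462)
v' = (2.0304, 0.5272, 1.1568)
ω' = (-0.8150, -1.2150, -1.4184)

gyro term ω×Iω = (-0.0156, -0.1300, 0.1320)
angular accel α = (2.3120, -0.1875, -1.4800)
new body rate ω' = (-0.8150, -1.2150, -1.4184)
Hamilton product q⊗(0,ω) = (-0.6078172, 0.7243907, -1.7932538, -0.1416304)
updated quaternion q' = (0.3647, -0.6394, -0.5090, 0.4462)
linear accel F/m = (0.3800, 0.3400, -0.5400)
p' = p + v·dt = (-0.5400, 0.6400, 1.7960)
v' = v + a·dt = (2.0304, 0.5272, 1.1568)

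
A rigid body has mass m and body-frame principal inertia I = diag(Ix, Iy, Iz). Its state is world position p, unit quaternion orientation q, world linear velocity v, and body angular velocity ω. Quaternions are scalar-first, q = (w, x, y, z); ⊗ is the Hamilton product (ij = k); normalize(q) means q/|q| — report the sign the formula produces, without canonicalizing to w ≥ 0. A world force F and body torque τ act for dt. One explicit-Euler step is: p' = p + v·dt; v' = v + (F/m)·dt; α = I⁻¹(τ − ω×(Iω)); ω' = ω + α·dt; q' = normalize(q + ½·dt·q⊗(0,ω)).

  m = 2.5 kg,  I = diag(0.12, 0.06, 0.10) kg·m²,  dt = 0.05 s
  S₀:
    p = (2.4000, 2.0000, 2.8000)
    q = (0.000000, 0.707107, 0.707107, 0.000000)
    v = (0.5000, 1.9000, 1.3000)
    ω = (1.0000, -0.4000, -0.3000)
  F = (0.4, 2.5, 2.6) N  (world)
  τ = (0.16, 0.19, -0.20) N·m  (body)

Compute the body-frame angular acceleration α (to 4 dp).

α = (1.2933, 3.2667, -2.2400)

precession coupling ω×(Iω) = (0.0048, -0.0060, 0.0240)
α = I⁻¹(τ − ω×Iω) = (1.2933, 3.2667, -2.2400)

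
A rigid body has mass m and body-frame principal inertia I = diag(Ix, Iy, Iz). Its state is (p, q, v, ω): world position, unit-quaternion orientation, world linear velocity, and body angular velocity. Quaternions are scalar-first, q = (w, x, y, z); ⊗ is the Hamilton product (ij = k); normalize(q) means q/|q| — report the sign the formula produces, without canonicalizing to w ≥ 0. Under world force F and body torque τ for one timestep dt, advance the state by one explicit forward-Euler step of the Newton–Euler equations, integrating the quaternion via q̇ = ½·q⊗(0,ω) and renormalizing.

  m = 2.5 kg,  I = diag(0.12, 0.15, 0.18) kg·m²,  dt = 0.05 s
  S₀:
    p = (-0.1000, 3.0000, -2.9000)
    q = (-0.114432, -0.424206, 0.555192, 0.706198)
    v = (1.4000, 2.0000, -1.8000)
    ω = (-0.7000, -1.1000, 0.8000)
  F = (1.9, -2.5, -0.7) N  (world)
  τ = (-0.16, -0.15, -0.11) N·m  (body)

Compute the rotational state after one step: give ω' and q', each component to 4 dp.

ω' = (-0.7557, -1.1612, 0.7630)
q' = (-0.1206, -0.3914, 0.5541, 0.7248)

gyro term ω×Iω = (-0.0264, 0.0336, 0.0231)
angular accel α = (-1.1133, -1.2240, -0.7394)
new body rate ω' = (-0.7557, -1.1612, 0.7630)
2q̇ = q⊗(0,ω) = (-0.2511914, 1.3010738, -0.0290986, 0.7637154)
updated quaternion q' = (-0.1206, -0.3914, 0.5541, 0.7248)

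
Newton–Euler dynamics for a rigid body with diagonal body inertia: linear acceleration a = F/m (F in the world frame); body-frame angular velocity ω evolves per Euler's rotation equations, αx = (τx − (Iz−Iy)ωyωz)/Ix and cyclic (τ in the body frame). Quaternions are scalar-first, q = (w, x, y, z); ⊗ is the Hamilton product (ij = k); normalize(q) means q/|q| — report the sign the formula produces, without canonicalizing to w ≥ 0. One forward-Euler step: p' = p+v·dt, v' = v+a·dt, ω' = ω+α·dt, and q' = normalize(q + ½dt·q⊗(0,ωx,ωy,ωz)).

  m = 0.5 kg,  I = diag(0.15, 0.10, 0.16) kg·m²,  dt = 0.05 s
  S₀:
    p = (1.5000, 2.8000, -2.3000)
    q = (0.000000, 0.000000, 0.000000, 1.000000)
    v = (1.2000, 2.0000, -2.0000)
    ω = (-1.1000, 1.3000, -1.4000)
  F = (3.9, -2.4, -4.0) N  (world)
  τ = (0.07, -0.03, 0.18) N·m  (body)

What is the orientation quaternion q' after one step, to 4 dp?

q' = (0.0349, -0.0325, -0.0275, 0.9985)

2q̇ = q⊗(0,ω) = (1.4000000, -1.3000000, -1.1000000, 0.0000000)
q' = normalize(q + ½dt·q⊗(0,ω)) = (0.0349, -0.0325, -0.0275, 0.9985)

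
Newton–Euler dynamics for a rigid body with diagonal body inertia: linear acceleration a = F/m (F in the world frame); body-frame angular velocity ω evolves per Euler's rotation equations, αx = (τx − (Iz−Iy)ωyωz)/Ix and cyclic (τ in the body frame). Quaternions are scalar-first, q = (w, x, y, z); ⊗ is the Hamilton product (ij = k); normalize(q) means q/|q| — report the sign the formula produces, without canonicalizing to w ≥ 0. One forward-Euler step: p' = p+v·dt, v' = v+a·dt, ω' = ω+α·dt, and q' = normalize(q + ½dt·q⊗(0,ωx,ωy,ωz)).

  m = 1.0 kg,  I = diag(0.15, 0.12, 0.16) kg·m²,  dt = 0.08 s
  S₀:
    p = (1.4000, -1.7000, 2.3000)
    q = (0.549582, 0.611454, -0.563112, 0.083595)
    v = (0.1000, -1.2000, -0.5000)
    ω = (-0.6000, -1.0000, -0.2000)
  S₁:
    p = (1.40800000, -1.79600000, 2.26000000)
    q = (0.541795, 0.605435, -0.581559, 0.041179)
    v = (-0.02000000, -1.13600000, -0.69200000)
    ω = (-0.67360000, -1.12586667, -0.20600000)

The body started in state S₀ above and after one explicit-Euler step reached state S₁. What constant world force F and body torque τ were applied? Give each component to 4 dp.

Δv = v₁−v₀ = (-0.12000000, 0.06400000, -0.19200000)
m·(v₁−v₀)/dt = (-1.5000, 0.8000, -2.4000)
rate change Δω = (-0.07360000, -0.12586667, -0.00600000)
ω₀×(Iω₀) = (0.0080, -0.0012, -0.0180)
applied torque τ = (-0.1300, -0.1900, -0.0300)

F = (-1.5000, 0.8000, -2.4000)
τ = (-0.1300, -0.1900, -0.0300)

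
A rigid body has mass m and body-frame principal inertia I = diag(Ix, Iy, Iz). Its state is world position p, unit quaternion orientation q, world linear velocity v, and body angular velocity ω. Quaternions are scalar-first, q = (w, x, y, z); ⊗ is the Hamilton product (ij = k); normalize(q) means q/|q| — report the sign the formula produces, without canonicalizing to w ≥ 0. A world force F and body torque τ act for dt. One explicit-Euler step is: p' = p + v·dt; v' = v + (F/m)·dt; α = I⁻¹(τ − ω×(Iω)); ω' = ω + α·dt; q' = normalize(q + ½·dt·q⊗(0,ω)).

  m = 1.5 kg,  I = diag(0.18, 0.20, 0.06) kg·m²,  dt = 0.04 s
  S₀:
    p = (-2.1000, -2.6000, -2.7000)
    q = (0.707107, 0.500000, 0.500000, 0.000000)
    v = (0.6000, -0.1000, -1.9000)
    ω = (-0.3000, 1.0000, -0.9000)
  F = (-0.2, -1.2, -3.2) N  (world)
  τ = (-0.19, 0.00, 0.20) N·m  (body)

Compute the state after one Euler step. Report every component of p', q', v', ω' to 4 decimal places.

p' = (-2.0760, -2.6040, -2.7760)
q' = (0.6998, 0.4866, 0.5229, 0.0003)
v' = (0.5947, -0.1320, -1.9853)
ω' = (-0.3702, 0.9935, -0.7627)

angular accel α = (-1.7556, -0.1620, 3.4333)
ω + α·dt = (-0.3702, 0.9935, -0.7627)
2q̇ = q⊗(0,ω) = (-0.3500000, -0.6621321, 1.1571070, 0.0136037)
updated quaternion q' = (0.6998, 0.4866, 0.5229, 0.0003)
linear accel F/m = (-0.1333, -0.8000, -2.1333)
p' = p + v·dt = (-2.0760, -2.6040, -2.7760)
new velocity v' = (0.5947, -0.1320, -1.9853)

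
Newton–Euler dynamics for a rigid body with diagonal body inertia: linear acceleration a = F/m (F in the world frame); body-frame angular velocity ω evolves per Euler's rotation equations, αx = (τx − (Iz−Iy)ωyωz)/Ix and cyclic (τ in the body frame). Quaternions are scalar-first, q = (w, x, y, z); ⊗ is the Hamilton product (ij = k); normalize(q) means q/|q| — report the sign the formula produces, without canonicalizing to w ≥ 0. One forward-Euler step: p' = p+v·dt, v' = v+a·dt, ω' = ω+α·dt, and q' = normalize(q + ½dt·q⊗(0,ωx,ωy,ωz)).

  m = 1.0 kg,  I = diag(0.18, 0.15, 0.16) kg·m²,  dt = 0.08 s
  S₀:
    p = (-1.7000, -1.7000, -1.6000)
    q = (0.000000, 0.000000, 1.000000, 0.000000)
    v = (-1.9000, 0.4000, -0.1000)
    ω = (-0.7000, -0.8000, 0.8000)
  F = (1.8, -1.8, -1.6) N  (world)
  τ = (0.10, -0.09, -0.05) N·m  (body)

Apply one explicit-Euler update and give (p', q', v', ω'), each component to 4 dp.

p' = (-1.8520, -1.6680, -1.6080)
q' = (0.0320, 0.0320, 0.9986, 0.0280)
v' = (-1.7560, 0.2560, -0.2280)
ω' = (-0.6527, -0.8420, 0.7834)

ω×(Iω) gyroscopic = (-0.0064, -0.0112, -0.0168)
α = I⁻¹(τ − ω×Iω) = (0.5911, -0.5253, -0.2075)
ω' = ω + α·dt = (-0.6527, -0.8420, 0.7834)
2q̇ = q⊗(0,ω) = (0.8000000, 0.8000000, 0.0000000, 0.7000000)
q' = normalize(q + ½dt·q⊗(0,ω)) = (0.0320, 0.0320, 0.9986, 0.0280)
linear accel F/m = (1.8000, -1.8000, -1.6000)
p + v·dt = (-1.8520, -1.6680, -1.6080)
v + (F/m)dt = (-1.7560, 0.2560, -0.2280)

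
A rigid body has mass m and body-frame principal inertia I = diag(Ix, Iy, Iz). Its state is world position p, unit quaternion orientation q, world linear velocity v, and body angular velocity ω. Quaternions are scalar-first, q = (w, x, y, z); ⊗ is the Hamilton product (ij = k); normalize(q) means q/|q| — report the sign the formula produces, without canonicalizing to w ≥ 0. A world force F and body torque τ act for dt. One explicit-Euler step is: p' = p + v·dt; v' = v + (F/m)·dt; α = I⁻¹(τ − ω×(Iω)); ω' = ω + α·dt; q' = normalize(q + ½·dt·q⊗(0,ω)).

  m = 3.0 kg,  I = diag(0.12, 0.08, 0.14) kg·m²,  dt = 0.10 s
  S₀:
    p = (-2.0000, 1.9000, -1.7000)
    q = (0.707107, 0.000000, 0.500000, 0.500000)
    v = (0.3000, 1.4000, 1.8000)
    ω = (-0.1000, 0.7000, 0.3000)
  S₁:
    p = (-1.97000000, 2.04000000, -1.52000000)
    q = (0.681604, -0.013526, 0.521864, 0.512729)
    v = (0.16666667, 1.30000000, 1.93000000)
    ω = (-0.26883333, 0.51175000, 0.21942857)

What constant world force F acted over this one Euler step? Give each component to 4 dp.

F = (-4.0000, -3.0000, 3.9000)

Δv = v₁−v₀ = (-0.13333333, -0.10000000, 0.13000000)
F = m·Δv/dt = (-4.0000, -3.0000, 3.9000)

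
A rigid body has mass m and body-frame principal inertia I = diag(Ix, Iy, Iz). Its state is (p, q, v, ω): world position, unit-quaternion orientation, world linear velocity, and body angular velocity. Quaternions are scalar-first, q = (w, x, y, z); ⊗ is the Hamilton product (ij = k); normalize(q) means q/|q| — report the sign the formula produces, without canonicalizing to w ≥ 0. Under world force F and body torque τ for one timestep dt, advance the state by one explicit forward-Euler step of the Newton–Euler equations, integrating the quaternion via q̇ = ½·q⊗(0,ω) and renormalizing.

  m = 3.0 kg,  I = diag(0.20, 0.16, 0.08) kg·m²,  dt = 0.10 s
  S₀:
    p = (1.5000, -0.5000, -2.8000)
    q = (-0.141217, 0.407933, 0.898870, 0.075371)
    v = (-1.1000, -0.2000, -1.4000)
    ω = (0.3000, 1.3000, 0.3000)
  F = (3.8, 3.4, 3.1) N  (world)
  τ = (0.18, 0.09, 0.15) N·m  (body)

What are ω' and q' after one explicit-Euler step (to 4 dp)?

ω' = (0.4056, 1.3495, 0.5070)
q' = (-0.2064, 0.4134, 0.8826, 0.0861)

angular accel α = (1.0560, 0.4950, 2.0700)
ω + α·dt = (0.4056, 1.3495, 0.5070)
q⊗(0,ω) = (-1.3135222, 0.1293136, -0.2833507, 0.2182868)
q' = normalize(q + ½dt·q⊗(0,ω)) = (-0.2064, 0.4134, 0.8826, 0.0861)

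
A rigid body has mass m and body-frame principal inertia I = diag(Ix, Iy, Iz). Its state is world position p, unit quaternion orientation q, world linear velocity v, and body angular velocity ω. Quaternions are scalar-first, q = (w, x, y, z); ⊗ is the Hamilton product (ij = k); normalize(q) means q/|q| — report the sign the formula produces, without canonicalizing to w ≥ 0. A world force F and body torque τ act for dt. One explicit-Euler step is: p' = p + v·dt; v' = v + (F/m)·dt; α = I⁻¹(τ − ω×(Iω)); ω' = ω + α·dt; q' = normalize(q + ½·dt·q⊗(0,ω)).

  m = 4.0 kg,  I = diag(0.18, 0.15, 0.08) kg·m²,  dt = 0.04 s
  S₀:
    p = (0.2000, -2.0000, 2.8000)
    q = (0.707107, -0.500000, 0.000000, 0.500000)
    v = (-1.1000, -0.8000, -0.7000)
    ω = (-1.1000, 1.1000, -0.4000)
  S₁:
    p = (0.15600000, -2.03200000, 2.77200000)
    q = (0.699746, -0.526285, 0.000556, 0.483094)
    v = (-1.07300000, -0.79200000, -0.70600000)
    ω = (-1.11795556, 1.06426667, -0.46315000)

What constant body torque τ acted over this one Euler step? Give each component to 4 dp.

τ = (-0.0500, -0.0900, -0.0900)

rate change Δω = (-0.01795556, -0.03573333, -0.06315000)
I·α + gyro = (-0.0500, -0.0900, -0.0900)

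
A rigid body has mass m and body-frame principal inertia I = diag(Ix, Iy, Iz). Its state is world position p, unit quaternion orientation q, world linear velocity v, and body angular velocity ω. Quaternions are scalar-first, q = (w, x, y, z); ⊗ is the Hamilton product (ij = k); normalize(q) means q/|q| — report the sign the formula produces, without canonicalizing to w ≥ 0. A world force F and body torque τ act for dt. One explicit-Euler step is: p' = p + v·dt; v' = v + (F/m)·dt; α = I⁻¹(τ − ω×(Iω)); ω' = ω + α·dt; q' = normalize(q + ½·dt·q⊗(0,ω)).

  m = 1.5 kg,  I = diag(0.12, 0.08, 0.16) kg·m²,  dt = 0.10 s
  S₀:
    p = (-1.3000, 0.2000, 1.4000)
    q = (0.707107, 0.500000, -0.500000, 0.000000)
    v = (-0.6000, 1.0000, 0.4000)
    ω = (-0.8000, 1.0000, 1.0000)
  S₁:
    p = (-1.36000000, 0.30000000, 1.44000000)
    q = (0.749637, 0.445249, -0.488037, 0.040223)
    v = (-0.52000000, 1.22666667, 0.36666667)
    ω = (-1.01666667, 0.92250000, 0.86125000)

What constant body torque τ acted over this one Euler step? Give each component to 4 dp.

rate change Δω = (-0.21666667, -0.07750000, -0.13875000)
gyro term ω₀×Iω₀ = (0.0800, 0.0320, 0.0320)
I·α + gyro = (-0.1800, -0.0300, -0.1900)

τ = (-0.1800, -0.0300, -0.1900)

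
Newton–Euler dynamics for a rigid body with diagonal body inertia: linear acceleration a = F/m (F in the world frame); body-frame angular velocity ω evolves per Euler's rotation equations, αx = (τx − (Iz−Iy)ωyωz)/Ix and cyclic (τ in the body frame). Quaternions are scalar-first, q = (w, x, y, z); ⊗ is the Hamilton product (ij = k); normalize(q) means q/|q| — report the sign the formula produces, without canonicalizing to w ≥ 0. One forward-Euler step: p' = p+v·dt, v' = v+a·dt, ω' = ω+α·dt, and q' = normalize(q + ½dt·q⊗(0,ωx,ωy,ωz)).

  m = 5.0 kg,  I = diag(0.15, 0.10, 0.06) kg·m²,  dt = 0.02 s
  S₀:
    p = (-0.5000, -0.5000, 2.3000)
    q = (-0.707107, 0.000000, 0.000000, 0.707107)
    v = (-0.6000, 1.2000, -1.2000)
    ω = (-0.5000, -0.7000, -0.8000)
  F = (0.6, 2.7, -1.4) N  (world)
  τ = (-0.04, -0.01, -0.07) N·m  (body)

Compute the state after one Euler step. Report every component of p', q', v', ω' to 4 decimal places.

a = F/m = (0.1200, 0.5400, -0.2800)
p' = p + v·dt = (-0.5120, -0.4760, 2.2760)
v + (F/m)dt = (-0.5976, 1.2108, -1.2056)
precession coupling ω×(Iω) = (-0.0224, 0.0360, -0.0175)
(τ − ω×Iω)/I = (-0.1173, -0.4600, -0.8750)
ω + α·dt = (-0.5023, -0.7092, -0.8175)
Hamilton product q⊗(0,ω) = (0.5656856, 0.8485284, 0.1414214, 0.5656856)
q' = normalize(q + ½dt·q⊗(0,ω)) = (-0.7014, 0.0085, 0.0014, 0.7127)

p' = (-0.5120, -0.4760, 2.2760)
q' = (-0.7014, 0.0085, 0.0014, 0.7127)
v' = (-0.5976, 1.2108, -1.2056)
ω' = (-0.5023, -0.7092, -0.8175)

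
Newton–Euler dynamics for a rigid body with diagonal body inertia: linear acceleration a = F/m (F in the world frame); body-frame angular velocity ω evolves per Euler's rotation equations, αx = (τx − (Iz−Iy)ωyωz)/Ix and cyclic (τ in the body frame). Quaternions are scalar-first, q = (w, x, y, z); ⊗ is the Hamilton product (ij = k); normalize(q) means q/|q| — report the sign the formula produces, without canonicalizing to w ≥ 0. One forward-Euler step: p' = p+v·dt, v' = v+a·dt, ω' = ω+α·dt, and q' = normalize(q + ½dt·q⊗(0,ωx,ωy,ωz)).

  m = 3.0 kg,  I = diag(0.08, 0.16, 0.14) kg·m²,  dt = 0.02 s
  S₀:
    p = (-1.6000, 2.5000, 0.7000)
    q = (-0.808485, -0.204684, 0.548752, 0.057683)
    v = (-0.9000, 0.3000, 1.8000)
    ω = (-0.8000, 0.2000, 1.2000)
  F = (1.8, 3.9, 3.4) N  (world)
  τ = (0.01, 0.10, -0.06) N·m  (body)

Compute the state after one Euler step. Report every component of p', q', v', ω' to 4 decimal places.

p' = (-1.6180, 2.5060, 0.7360)
q' = (-0.8118, -0.1917, 0.5491, 0.0520)
v' = (-0.8880, 0.3260, 1.8227)
ω' = (-0.7963, 0.2053, 1.1933)

p + v·dt = (-1.6180, 2.5060, 0.7360)
v' = v + a·dt = (-0.8880, 0.3260, 1.8227)
angular accel α = (0.1850, 0.2650, -0.3371)
new body rate ω' = (-0.7963, 0.2053, 1.1933)
Hamilton product q⊗(0,ω) = (-0.3427172, 1.2937538, 0.0377774, -0.5721172)
q' = normalize(q + ½dt·q⊗(0,ω)) = (-0.8118, -0.1917, 0.5491, 0.0520)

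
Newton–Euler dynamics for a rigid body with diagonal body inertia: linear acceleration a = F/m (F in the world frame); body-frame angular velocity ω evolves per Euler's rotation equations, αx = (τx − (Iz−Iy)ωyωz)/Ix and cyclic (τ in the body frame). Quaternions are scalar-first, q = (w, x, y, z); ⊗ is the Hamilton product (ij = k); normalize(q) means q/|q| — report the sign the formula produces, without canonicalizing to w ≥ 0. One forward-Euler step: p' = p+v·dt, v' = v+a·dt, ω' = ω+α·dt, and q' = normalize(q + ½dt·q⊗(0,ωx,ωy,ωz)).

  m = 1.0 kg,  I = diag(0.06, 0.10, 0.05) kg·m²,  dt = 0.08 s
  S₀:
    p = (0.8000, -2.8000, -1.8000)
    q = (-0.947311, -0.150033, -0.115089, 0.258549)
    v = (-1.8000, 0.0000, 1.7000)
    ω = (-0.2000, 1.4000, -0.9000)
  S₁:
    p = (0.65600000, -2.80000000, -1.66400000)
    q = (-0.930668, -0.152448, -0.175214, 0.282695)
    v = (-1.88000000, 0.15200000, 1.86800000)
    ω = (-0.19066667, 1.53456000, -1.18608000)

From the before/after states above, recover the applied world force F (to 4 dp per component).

F = (-1.0000, 1.9000, 2.1000)

velocity change Δv = (-0.08000000, 0.15200000, 0.16800000)
applied force F = (-1.0000, 1.9000, 2.1000)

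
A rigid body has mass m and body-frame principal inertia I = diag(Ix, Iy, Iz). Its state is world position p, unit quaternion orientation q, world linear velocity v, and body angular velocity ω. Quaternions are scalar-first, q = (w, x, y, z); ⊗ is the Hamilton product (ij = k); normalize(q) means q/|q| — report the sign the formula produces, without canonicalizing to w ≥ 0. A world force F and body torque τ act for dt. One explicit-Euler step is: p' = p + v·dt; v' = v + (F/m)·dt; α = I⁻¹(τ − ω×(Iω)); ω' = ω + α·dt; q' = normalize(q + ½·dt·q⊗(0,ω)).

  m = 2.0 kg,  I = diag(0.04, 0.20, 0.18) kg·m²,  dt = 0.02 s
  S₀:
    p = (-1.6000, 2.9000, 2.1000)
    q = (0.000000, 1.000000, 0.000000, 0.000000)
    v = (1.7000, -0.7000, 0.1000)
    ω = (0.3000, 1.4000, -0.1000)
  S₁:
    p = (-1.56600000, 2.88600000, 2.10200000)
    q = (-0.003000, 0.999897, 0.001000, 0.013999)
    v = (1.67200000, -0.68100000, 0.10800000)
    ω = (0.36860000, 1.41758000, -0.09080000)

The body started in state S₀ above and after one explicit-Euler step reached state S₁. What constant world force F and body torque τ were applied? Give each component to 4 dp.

velocity change Δv = (-0.02800000, 0.01900000, 0.00800000)
m·(v₁−v₀)/dt = (-2.8000, 1.9000, 0.8000)
rate change Δω = (0.06860000, 0.01758000, 0.00920000)
precession coupling = (0.0028, 0.0042, 0.0672)
τ = I·(Δω/dt) + ω₀×(Iω₀) = (0.1400, 0.1800, 0.1500)

F = (-2.8000, 1.9000, 0.8000)
τ = (0.1400, 0.1800, 0.1500)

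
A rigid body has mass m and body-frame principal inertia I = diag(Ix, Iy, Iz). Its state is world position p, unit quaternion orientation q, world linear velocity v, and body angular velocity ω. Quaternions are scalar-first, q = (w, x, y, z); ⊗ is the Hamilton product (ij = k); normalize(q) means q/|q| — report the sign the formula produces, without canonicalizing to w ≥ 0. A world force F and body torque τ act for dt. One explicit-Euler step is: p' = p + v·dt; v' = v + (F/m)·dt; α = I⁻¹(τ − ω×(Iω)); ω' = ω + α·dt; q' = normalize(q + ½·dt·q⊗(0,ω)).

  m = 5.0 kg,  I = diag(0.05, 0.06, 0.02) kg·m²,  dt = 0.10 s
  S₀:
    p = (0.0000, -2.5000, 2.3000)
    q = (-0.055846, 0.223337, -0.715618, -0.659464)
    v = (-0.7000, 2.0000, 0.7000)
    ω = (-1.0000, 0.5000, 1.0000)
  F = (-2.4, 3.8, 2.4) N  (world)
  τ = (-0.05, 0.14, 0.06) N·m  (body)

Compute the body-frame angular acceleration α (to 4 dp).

α = (-0.6000, 2.8333, 3.2500)

ω×(Iω) gyroscopic = (-0.0200, -0.0300, -0.0050)
angular accel α = (-0.6000, 2.8333, 3.2500)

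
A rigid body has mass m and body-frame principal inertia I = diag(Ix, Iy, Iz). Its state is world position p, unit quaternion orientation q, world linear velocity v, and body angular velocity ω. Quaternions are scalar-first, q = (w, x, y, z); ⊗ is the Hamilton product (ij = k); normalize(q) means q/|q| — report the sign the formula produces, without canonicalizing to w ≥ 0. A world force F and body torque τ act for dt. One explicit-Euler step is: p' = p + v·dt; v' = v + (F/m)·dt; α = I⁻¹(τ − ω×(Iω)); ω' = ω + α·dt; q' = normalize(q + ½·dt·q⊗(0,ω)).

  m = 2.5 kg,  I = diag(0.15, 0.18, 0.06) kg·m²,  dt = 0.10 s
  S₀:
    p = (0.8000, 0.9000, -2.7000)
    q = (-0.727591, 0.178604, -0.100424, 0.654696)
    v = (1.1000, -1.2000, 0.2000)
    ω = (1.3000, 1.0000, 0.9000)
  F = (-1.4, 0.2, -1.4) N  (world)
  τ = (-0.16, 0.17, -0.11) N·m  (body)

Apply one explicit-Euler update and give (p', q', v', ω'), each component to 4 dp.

p' = (0.9100, 0.7800, -2.6800)
q' = (-0.7603, 0.0936, -0.1018, 0.6346)
v' = (1.0440, -1.1920, 0.1440)
ω' = (1.2653, 1.0359, 0.6517)

gyro term ω×Iω = (-0.1080, 0.1053, 0.0390)
(τ − ω×Iω)/I = (-0.3467, 0.3594, -2.4833)
ω' = ω + α·dt = (1.2653, 1.0359, 0.6517)
2q̇ = q⊗(0,ω) = (-0.7209876, -1.6909459, -0.0372298, -0.3456767)
q + ½dt·q⊗(0,ω), renormalized = (-0.7603, 0.0936, -0.1018, 0.6346)
linear accel F/m = (-0.5600, 0.0800, -0.5600)
p' = p + v·dt = (0.9100, 0.7800, -2.6800)
new velocity v' = (1.0440, -1.1920, 0.1440)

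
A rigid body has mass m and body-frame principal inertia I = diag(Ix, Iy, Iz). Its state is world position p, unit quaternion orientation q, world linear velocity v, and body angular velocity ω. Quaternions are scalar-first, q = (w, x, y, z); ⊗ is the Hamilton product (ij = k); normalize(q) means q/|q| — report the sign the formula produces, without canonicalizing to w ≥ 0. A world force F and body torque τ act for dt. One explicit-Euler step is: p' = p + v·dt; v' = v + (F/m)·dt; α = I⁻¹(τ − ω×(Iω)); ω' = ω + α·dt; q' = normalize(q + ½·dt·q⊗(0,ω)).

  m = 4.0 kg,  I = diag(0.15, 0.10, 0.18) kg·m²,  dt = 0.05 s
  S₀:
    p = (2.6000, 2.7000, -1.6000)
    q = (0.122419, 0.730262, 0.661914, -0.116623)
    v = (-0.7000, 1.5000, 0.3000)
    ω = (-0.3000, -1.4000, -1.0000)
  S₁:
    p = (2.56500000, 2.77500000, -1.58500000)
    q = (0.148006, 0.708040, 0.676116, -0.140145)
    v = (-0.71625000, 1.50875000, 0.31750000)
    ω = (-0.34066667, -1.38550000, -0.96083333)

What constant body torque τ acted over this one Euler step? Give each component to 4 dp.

τ = (-0.0100, 0.0200, 0.1200)

rate change Δω = (-0.04066667, 0.01450000, 0.03916667)
ω₀×(Iω₀) = (0.1120, -0.0090, -0.0210)
I·α + gyro = (-0.0100, 0.0200, 0.1200)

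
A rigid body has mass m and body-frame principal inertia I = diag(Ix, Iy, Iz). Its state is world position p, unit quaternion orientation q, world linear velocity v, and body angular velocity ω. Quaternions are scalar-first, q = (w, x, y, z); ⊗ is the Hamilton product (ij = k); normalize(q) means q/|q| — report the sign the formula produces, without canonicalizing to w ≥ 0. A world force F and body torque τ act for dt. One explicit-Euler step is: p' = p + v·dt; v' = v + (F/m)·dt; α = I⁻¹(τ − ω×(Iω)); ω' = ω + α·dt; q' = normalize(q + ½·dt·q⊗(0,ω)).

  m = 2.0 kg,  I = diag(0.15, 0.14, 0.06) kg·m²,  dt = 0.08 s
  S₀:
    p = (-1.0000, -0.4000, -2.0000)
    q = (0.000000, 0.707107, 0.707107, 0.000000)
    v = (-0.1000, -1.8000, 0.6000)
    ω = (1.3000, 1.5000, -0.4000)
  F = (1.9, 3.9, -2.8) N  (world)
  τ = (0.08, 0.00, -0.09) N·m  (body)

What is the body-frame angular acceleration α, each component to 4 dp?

precession coupling ω×(Iω) = (0.0480, -0.0468, -0.0195)
α = I⁻¹(τ − ω×Iω) = (0.2133, 0.3343, -1.1750)

α = (0.2133, 0.3343, -1.1750)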